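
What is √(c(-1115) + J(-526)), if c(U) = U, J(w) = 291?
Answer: 2*I*√206 ≈ 28.705*I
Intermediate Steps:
√(c(-1115) + J(-526)) = √(-1115 + 291) = √(-824) = 2*I*√206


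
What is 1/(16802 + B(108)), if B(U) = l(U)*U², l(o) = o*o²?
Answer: 1/14693297570 ≈ 6.8058e-11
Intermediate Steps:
l(o) = o³
B(U) = U⁵ (B(U) = U³*U² = U⁵)
1/(16802 + B(108)) = 1/(16802 + 108⁵) = 1/(16802 + 14693280768) = 1/14693297570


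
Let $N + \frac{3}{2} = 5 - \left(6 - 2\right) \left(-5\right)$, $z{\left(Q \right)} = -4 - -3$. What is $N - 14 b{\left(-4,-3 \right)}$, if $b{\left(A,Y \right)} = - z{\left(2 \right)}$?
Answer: $\frac{19}{2} \approx 9.5$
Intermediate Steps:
$z{\left(Q \right)} = -1$ ($z{\left(Q \right)} = -4 + 3 = -1$)
$b{\left(A,Y \right)} = 1$ ($b{\left(A,Y \right)} = \left(-1\right) \left(-1\right) = 1$)
$N = \frac{47}{2}$ ($N = - \frac{3}{2} - \left(-5 + \left(6 - 2\right) \left(-5\right)\right) = - \frac{3}{2} - \left(-5 + 4 \left(-5\right)\right) = - \frac{3}{2} + \left(5 - -20\right) = - \frac{3}{2} + \left(5 + 20\right) = - \frac{3}{2} + 25 = \frac{47}{2} \approx 23.5$)
$N - 14 b{\left(-4,-3 \right)} = \frac{47}{2} - 14 = \frac{19}{2}$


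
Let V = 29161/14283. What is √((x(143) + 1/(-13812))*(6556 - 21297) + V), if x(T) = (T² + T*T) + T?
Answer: I*√137371363100759318991/476514 ≈ 24596.0*I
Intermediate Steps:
x(T) = T + 2*T² (x(T) = (T² + T²) + T = 2*T² + T = T + 2*T²)
V = 29161/14283 (V = 29161*(1/14283) = 29161/14283 ≈ 2.0417)
√((x(143) + 1/(-13812))*(6556 - 21297) + V) = √((143*(1 + 2*143) + 1/(-13812))*(6556 - 21297) + 29161/14283) = √((143*(1 + 286) - 1/13812)*(-14741) + 29161/14283) = √((143*287 - 1/13812)*(-14741) + 29161/14283) = √((41041 - 1/13812)*(-14741) + 29161/14283) = √((566858291/13812)*(-14741) + 29161/14283) = √(-8356058067631/13812 + 29161/14283) = √(-39783192325733947/65758932) = I*√137371363100759318991/476514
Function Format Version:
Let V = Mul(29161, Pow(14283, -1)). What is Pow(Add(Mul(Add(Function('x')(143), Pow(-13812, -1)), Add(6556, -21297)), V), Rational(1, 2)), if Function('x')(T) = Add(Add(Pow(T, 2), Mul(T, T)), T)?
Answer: Mul(Rational(1, 476514), I, Pow(137371363100759318991, Rational(1, 2))) ≈ Mul(24596., I)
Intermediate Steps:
Function('x')(T) = Add(T, Mul(2, Pow(T, 2))) (Function('x')(T) = Add(Add(Pow(T, 2), Pow(T, 2)), T) = Add(Mul(2, Pow(T, 2)), T) = Add(T, Mul(2, Pow(T, 2))))
V = Rational(29161, 14283) (V = Mul(29161, Rational(1, 14283)) = Rational(29161, 14283) ≈ 2.0417)
Pow(Add(Mul(Add(Function('x')(143), Pow(-13812, -1)), Add(6556, -21297)), V), Rational(1, 2)) = Pow(Add(Mul(Add(Mul(143, Add(1, Mul(2, 143))), Pow(-13812, -1)), Add(6556, -21297)), Rational(29161, 14283)), Rational(1, 2)) = Pow(Add(Mul(Add(Mul(143, Add(1, 286)), Rational(-1, 13812)), -14741), Rational(29161, 14283)), Rational(1, 2)) = Pow(Add(Mul(Add(Mul(143, 287), Rational(-1, 13812)), -14741), Rational(29161, 14283)), Rational(1, 2)) = Pow(Add(Mul(Add(41041, Rational(-1, 13812)), -14741), Rational(29161, 14283)), Rational(1, 2)) = Pow(Add(Mul(Rational(566858291, 13812), -14741), Rational(29161, 14283)), Rational(1, 2)) = Pow(Add(Rational(-8356058067631, 13812), Rational(29161, 14283)), Rational(1, 2)) = Pow(Rational(-39783192325733947, 65758932), Rational(1, 2)) = Mul(Rational(1, 476514), I, Pow(137371363100759318991, Rational(1, 2)))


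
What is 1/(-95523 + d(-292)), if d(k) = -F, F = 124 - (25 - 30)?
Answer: -1/95652 ≈ -1.0455e-5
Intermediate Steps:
F = 129 (F = 124 - 1*(-5) = 124 + 5 = 129)
d(k) = -129 (d(k) = -1*129 = -129)
1/(-95523 + d(-292)) = 1/(-95523 - 129) = 1/(-95652) = -1/95652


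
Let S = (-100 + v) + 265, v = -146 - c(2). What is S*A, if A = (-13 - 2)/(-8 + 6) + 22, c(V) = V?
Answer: 1003/2 ≈ 501.50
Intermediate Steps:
A = 59/2 (A = -15/(-2) + 22 = -15*(-½) + 22 = 15/2 + 22 = 59/2 ≈ 29.500)
v = -148 (v = -146 - 1*2 = -146 - 2 = -148)
S = 17 (S = (-100 - 148) + 265 = -248 + 265 = 17)
S*A = 17*(59/2) = 1003/2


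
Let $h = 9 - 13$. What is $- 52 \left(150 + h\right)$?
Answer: $-7592$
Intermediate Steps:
$h = -4$
$- 52 \left(150 + h\right) = - 52 \left(150 - 4\right) = \left(-52\right) 146 = -7592$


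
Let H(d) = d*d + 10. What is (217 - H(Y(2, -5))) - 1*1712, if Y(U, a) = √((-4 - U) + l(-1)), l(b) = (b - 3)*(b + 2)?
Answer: -1495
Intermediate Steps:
l(b) = (-3 + b)*(2 + b)
Y(U, a) = √(-8 - U) (Y(U, a) = √((-4 - U) + (-6 + (-1)² - 1*(-1))) = √((-4 - U) + (-6 + 1 + 1)) = √((-4 - U) - 4) = √(-8 - U))
H(d) = 10 + d² (H(d) = d² + 10 = 10 + d²)
(217 - H(Y(2, -5))) - 1*1712 = (217 - (10 + (√(-8 - 1*2))²)) - 1*1712 = (217 - (10 + (√(-8 - 2))²)) - 1712 = (217 - (10 + (√(-10))²)) - 1712 = (217 - (10 + (I*√10)²)) - 1712 = (217 - (10 - 10)) - 1712 = (217 - 1*0) - 1712 = (217 + 0) - 1712 = 217 - 1712 = -1495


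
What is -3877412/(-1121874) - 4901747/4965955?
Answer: 6877955497291/2785587899835 ≈ 2.4691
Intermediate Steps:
-3877412/(-1121874) - 4901747/4965955 = -3877412*(-1/1121874) - 4901747*1/4965955 = 1938706/560937 - 4901747/4965955 = 6877955497291/2785587899835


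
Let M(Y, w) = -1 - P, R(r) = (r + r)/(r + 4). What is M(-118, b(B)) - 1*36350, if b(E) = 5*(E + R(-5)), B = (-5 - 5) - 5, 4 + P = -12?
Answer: -36335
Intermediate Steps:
P = -16 (P = -4 - 12 = -16)
B = -15 (B = -10 - 5 = -15)
R(r) = 2*r/(4 + r) (R(r) = (2*r)/(4 + r) = 2*r/(4 + r))
b(E) = 50 + 5*E (b(E) = 5*(E + 2*(-5)/(4 - 5)) = 5*(E + 2*(-5)/(-1)) = 5*(E + 2*(-5)*(-1)) = 5*(E + 10) = 5*(10 + E) = 50 + 5*E)
M(Y, w) = 15 (M(Y, w) = -1 - 1*(-16) = -1 + 16 = 15)
M(-118, b(B)) - 1*36350 = 15 - 1*36350 = 15 - 36350 = -36335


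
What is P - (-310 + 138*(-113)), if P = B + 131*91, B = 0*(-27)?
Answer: 27825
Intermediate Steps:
B = 0
P = 11921 (P = 0 + 131*91 = 0 + 11921 = 11921)
P - (-310 + 138*(-113)) = 11921 - (-310 + 138*(-113)) = 11921 - (-310 - 15594) = 11921 - 1*(-15904) = 11921 + 15904 = 27825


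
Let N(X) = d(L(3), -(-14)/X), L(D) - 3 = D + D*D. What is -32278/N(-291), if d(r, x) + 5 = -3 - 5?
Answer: 32278/13 ≈ 2482.9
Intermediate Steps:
L(D) = 3 + D + D² (L(D) = 3 + (D + D*D) = 3 + (D + D²) = 3 + D + D²)
d(r, x) = -13 (d(r, x) = -5 + (-3 - 5) = -5 - 8 = -13)
N(X) = -13
-32278/N(-291) = -32278/(-13) = -32278*(-1/13) = 32278/13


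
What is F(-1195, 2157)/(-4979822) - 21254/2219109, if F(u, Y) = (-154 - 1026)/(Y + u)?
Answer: -38162127077/3984572204457 ≈ -0.0095775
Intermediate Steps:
F(u, Y) = -1180/(Y + u)
F(-1195, 2157)/(-4979822) - 21254/2219109 = -1180/(2157 - 1195)/(-4979822) - 21254/2219109 = -1180/962*(-1/4979822) - 21254*1/2219109 = -1180*1/962*(-1/4979822) - 21254/2219109 = -590/481*(-1/4979822) - 21254/2219109 = 295/1197647191 - 21254/2219109 = -38162127077/3984572204457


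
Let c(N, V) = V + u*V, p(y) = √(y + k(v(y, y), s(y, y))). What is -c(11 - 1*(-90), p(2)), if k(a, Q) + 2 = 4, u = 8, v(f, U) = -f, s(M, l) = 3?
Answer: -18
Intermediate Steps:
k(a, Q) = 2 (k(a, Q) = -2 + 4 = 2)
p(y) = √(2 + y) (p(y) = √(y + 2) = √(2 + y))
c(N, V) = 9*V (c(N, V) = V + 8*V = 9*V)
-c(11 - 1*(-90), p(2)) = -9*√(2 + 2) = -9*√4 = -9*2 = -1*18 = -18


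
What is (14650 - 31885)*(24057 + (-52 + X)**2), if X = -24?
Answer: -514171755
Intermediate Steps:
(14650 - 31885)*(24057 + (-52 + X)**2) = (14650 - 31885)*(24057 + (-52 - 24)**2) = -17235*(24057 + (-76)**2) = -17235*(24057 + 5776) = -17235*29833 = -514171755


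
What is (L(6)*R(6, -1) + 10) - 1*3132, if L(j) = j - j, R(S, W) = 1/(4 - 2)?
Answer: -3122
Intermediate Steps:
R(S, W) = 1/2
L(j) = 0
(L(6)*R(6, -1) + 10) - 1*3132 = (0*(1/2) + 10) - 1*3132 = (0 + 10) - 3132 = 10 - 3132 = -3122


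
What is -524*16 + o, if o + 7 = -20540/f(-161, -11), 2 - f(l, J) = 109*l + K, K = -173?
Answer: -37185656/4431 ≈ -8392.2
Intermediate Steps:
f(l, J) = 175 - 109*l (f(l, J) = 2 - (109*l - 173) = 2 - (-173 + 109*l) = 2 + (173 - 109*l) = 175 - 109*l)
o = -36152/4431 (o = -7 - 20540/(175 - 109*(-161)) = -7 - 20540/(175 + 17549) = -7 - 20540/17724 = -7 - 20540*1/17724 = -7 - 5135/4431 = -36152/4431 ≈ -8.1589)
-524*16 + o = -524*16 - 36152/4431 = -8384 - 36152/4431 = -37185656/4431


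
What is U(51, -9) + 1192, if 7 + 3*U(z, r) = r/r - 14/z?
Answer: 182056/153 ≈ 1189.9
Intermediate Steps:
U(z, r) = -2 - 14/(3*z) (U(z, r) = -7/3 + (r/r - 14/z)/3 = -7/3 + (1 - 14/z)/3 = -7/3 + (⅓ - 14/(3*z)) = -2 - 14/(3*z))
U(51, -9) + 1192 = (-2 - 14/3/51) + 1192 = (-2 - 14/3*1/51) + 1192 = (-2 - 14/153) + 1192 = -320/153 + 1192 = 182056/153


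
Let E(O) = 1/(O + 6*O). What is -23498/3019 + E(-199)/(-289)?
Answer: -9459751327/1215379963 ≈ -7.7834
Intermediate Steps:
E(O) = 1/(7*O)
-23498/3019 + E(-199)/(-289) = -23498/3019 + ((1/7)/(-199))/(-289) = -23498*1/3019 + ((1/7)*(-1/199))*(-1/289) = -23498/3019 - 1/1393*(-1/289) = -23498/3019 + 1/402577 = -9459751327/1215379963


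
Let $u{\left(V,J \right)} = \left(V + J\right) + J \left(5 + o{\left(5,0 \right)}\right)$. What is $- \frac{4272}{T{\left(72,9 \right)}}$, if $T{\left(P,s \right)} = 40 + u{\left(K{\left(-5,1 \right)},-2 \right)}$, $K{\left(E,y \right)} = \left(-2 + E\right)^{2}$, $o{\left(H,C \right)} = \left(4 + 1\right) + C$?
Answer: $- \frac{4272}{67} \approx -63.761$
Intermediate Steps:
$o{\left(H,C \right)} = 5 + C$
$u{\left(V,J \right)} = V + 11 J$ ($u{\left(V,J \right)} = \left(V + J\right) + J \left(5 + \left(5 + 0\right)\right) = \left(J + V\right) + J \left(5 + 5\right) = \left(J + V\right) + J 10 = \left(J + V\right) + 10 J = V + 11 J$)
$T{\left(P,s \right)} = 67$ ($T{\left(P,s \right)} = 40 + \left(\left(-2 - 5\right)^{2} + 11 \left(-2\right)\right) = 40 - \left(22 - \left(-7\right)^{2}\right) = 40 + \left(49 - 22\right) = 40 + 27 = 67$)
$- \frac{4272}{T{\left(72,9 \right)}} = - \frac{4272}{67}$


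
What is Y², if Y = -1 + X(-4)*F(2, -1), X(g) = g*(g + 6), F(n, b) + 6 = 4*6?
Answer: 21025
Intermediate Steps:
F(n, b) = 18 (F(n, b) = -6 + 4*6 = -6 + 24 = 18)
X(g) = g*(6 + g)
Y = -145 (Y = -1 - 4*(6 - 4)*18 = -1 - 4*2*18 = -1 - 8*18 = -1 - 144 = -145)
Y² = (-145)² = 21025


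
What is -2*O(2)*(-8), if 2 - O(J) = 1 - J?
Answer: 48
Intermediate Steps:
O(J) = 1 + J (O(J) = 2 - (1 - J) = 2 + (-1 + J) = 1 + J)
-2*O(2)*(-8) = -2*(1 + 2)*(-8) = -2*3*(-8) = -6*(-8) = 48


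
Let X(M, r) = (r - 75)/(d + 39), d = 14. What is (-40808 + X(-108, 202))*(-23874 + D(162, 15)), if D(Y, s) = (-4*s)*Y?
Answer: 72653643018/53 ≈ 1.3708e+9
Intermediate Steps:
X(M, r) = -75/53 + r/53 (X(M, r) = (r - 75)/(14 + 39) = (-75 + r)/53 = (-75 + r)*(1/53) = -75/53 + r/53)
D(Y, s) = -4*Y*s
(-40808 + X(-108, 202))*(-23874 + D(162, 15)) = (-40808 + (-75/53 + (1/53)*202))*(-23874 - 4*162*15) = (-40808 + (-75/53 + 202/53))*(-23874 - 9720) = (-40808 + 127/53)*(-33594) = -2162697/53*(-33594) = 72653643018/53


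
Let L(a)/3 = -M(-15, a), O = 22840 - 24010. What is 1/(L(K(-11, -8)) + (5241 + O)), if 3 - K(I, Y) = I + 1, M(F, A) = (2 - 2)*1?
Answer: 1/4071 ≈ 0.00024564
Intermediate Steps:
M(F, A) = 0 (M(F, A) = 0*1 = 0)
O = -1170
K(I, Y) = 2 - I (K(I, Y) = 3 - (I + 1) = 3 - (1 + I) = 3 + (-1 - I) = 2 - I)
L(a) = 0 (L(a) = 3*(-1*0) = 3*0 = 0)
1/(L(K(-11, -8)) + (5241 + O)) = 1/(0 + (5241 - 1170)) = 1/(0 + 4071) = 1/4071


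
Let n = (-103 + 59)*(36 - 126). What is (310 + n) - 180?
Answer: 4090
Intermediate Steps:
n = 3960 (n = -44*(-90) = 3960)
(310 + n) - 180 = (310 + 3960) - 180 = 4270 - 180 = 4090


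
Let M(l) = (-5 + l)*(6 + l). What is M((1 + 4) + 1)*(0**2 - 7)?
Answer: -84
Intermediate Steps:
M((1 + 4) + 1)*(0**2 - 7) = (-30 + ((1 + 4) + 1) + ((1 + 4) + 1)**2)*(0**2 - 7) = (-30 + (5 + 1) + (5 + 1)**2)*(0 - 7) = (-30 + 6 + 6**2)*(-7) = (-30 + 6 + 36)*(-7) = 12*(-7) = -84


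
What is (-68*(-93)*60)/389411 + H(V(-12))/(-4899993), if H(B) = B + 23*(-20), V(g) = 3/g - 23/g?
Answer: 5578295471885/5724333522369 ≈ 0.97449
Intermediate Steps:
V(g) = -20/g
H(B) = -460 + B (H(B) = B - 460 = -460 + B)
(-68*(-93)*60)/389411 + H(V(-12))/(-4899993) = (-68*(-93)*60)/389411 + (-460 - 20/(-12))/(-4899993) = (6324*60)*(1/389411) + (-460 - 20*(-1/12))*(-1/4899993) = 379440*(1/389411) + (-460 + 5/3)*(-1/4899993) = 379440/389411 - 1375/3*(-1/4899993) = 379440/389411 + 1375/14699979 = 5578295471885/5724333522369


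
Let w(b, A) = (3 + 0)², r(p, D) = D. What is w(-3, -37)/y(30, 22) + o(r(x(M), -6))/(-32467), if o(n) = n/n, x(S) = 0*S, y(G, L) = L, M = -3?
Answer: 292181/714274 ≈ 0.40906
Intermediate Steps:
x(S) = 0
o(n) = 1
w(b, A) = 9 (w(b, A) = 3² = 9)
w(-3, -37)/y(30, 22) + o(r(x(M), -6))/(-32467) = 9/22 + 1/(-32467) = 9*(1/22) + 1*(-1/32467) = 9/22 - 1/32467 = 292181/714274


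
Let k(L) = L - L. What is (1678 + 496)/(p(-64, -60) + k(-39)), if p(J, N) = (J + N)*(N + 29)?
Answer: 1087/1922 ≈ 0.56556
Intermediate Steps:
p(J, N) = (29 + N)*(J + N) (p(J, N) = (J + N)*(29 + N) = (29 + N)*(J + N))
k(L) = 0
(1678 + 496)/(p(-64, -60) + k(-39)) = (1678 + 496)/(((-60)² + 29*(-64) + 29*(-60) - 64*(-60)) + 0) = 2174/((3600 - 1856 - 1740 + 3840) + 0) = 2174/(3844 + 0) = 2174/3844 = 2174*(1/3844) = 1087/1922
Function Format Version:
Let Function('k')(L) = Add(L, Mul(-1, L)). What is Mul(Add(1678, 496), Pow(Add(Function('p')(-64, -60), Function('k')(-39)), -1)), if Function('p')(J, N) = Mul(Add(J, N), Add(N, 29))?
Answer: Rational(1087, 1922) ≈ 0.56556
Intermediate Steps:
Function('p')(J, N) = Mul(Add(29, N), Add(J, N)) (Function('p')(J, N) = Mul(Add(J, N), Add(29, N)) = Mul(Add(29, N), Add(J, N)))
Function('k')(L) = 0
Mul(Add(1678, 496), Pow(Add(Function('p')(-64, -60), Function('k')(-39)), -1)) = Mul(Add(1678, 496), Pow(Add(Add(Pow(-60, 2), Mul(29, -64), Mul(29, -60), Mul(-64, -60)), 0), -1)) = Mul(2174, Pow(Add(Add(3600, -1856, -1740, 3840), 0), -1)) = Mul(2174, Pow(Add(3844, 0), -1)) = Mul(2174, Pow(3844, -1)) = Mul(2174, Rational(1, 3844)) = Rational(1087, 1922)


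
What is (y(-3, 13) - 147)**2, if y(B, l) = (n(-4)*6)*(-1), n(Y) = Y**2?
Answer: 59049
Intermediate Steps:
y(B, l) = -96 (y(B, l) = ((-4)**2*6)*(-1) = (16*6)*(-1) = 96*(-1) = -96)
(y(-3, 13) - 147)**2 = (-96 - 147)**2 = (-243)**2 = 59049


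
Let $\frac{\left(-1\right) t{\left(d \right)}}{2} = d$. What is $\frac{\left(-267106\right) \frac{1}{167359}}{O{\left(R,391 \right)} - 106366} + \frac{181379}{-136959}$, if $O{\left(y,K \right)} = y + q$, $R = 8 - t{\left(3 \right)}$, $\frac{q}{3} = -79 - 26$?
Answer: $- \frac{3237883729072033}{2444948577080427} \approx -1.3243$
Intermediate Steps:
$t{\left(d \right)} = - 2 d$
$q = -315$ ($q = 3 \left(-79 - 26\right) = 3 \left(-105\right) = -315$)
$R = 14$ ($R = 8 - \left(-2\right) 3 = 8 - -6 = 8 + 6 = 14$)
$O{\left(y,K \right)} = -315 + y$ ($O{\left(y,K \right)} = y - 315 = -315 + y$)
$\frac{\left(-267106\right) \frac{1}{167359}}{O{\left(R,391 \right)} - 106366} + \frac{181379}{-136959} = \frac{\left(-267106\right) \frac{1}{167359}}{\left(-315 + 14\right) - 106366} + \frac{181379}{-136959} = \frac{\left(-267106\right) \frac{1}{167359}}{-301 - 106366} + 181379 \left(- \frac{1}{136959}\right) = - \frac{267106}{167359 \left(-106667\right)} - \frac{181379}{136959} = \left(- \frac{267106}{167359}\right) \left(- \frac{1}{106667}\right) - \frac{181379}{136959} = \frac{267106}{17851682453} - \frac{181379}{136959} = - \frac{3237883729072033}{2444948577080427}$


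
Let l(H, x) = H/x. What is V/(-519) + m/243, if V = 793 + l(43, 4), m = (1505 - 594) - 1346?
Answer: -187145/56052 ≈ -3.3388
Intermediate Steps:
m = -435 (m = 911 - 1346 = -435)
V = 3215/4 (V = 793 + 43/4 = 3215/4 ≈ 803.75)
V/(-519) + m/243 = (3215/4)/(-519) - 435/243 = (3215/4)*(-1/519) - 435*1/243 = -3215/2076 - 145/81 = -187145/56052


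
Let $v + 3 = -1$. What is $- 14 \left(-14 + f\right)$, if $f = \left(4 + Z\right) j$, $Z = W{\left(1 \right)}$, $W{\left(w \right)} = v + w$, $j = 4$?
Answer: $140$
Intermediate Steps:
$v = -4$ ($v = -3 - 1 = -4$)
$W{\left(w \right)} = -4 + w$
$Z = -3$ ($Z = -4 + 1 = -3$)
$f = 4$ ($f = \left(4 - 3\right) 4 = 1 \cdot 4 = 4$)
$- 14 \left(-14 + f\right) = - 14 \left(-14 + 4\right) = \left(-14\right) \left(-10\right) = 140$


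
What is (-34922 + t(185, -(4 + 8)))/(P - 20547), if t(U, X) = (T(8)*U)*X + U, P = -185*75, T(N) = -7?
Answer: 6399/11474 ≈ 0.55770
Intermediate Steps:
P = -13875
t(U, X) = U - 7*U*X (t(U, X) = (-7*U)*X + U = -7*U*X + U = U - 7*U*X)
(-34922 + t(185, -(4 + 8)))/(P - 20547) = (-34922 + 185*(1 - (-7)*(4 + 8)))/(-13875 - 20547) = (-34922 + 185*(1 - (-7)*12))/(-34422) = (-34922 + 185*(1 - 7*(-12)))*(-1/34422) = (-34922 + 185*(1 + 84))*(-1/34422) = (-34922 + 185*85)*(-1/34422) = (-34922 + 15725)*(-1/34422) = -19197*(-1/34422) = 6399/11474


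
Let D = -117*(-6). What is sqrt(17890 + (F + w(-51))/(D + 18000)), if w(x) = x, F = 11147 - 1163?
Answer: sqrt(695275345614)/6234 ≈ 133.76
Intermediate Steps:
F = 9984
D = 702
sqrt(17890 + (F + w(-51))/(D + 18000)) = sqrt(17890 + (9984 - 51)/(702 + 18000)) = sqrt(17890 + 9933/18702) = sqrt(17890 + 9933*(1/18702)) = sqrt(17890 + 3311/6234) = sqrt(111529571/6234) = sqrt(695275345614)/6234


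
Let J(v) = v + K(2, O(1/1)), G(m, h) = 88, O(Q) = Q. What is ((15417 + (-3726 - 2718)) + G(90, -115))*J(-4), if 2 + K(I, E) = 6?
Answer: 0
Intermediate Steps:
K(I, E) = 4 (K(I, E) = -2 + 6 = 4)
J(v) = 4 + v (J(v) = v + 4 = 4 + v)
((15417 + (-3726 - 2718)) + G(90, -115))*J(-4) = ((15417 + (-3726 - 2718)) + 88)*(4 - 4) = ((15417 - 6444) + 88)*0 = (8973 + 88)*0 = 9061*0 = 0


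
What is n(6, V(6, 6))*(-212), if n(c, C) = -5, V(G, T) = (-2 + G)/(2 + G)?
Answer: 1060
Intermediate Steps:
V(G, T) = (-2 + G)/(2 + G)
n(6, V(6, 6))*(-212) = -5*(-212) = 1060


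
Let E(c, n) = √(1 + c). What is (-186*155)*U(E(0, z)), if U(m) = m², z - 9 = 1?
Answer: -28830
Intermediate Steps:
z = 10 (z = 9 + 1 = 10)
(-186*155)*U(E(0, z)) = (-186*155)*(√(1 + 0))² = -28830*(√1)² = -28830*1² = -28830*1 = -28830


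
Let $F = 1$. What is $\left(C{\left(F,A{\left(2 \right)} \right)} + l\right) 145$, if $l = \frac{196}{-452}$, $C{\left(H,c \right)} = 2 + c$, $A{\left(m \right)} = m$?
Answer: $\frac{58435}{113} \approx 517.12$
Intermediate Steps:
$l = - \frac{49}{113}$ ($l = 196 \left(- \frac{1}{452}\right) = - \frac{49}{113} \approx -0.43363$)
$\left(C{\left(F,A{\left(2 \right)} \right)} + l\right) 145 = \left(\left(2 + 2\right) - \frac{49}{113}\right) 145 = \left(4 - \frac{49}{113}\right) 145 = \frac{403}{113} \cdot 145 = \frac{58435}{113}$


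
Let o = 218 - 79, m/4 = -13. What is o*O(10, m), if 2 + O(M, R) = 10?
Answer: 1112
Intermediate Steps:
m = -52 (m = 4*(-13) = -52)
O(M, R) = 8 (O(M, R) = -2 + 10 = 8)
o = 139
o*O(10, m) = 139*8 = 1112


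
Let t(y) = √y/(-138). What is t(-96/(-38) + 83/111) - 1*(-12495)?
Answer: 12495 - √14562645/291042 ≈ 12495.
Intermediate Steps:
t(y) = -√y/138
t(-96/(-38) + 83/111) - 1*(-12495) = -√(-96/(-38) + 83/111)/138 - 1*(-12495) = -√(-96*(-1/38) + 83*(1/111))/138 + 12495 = -√(48/19 + 83/111)/138 + 12495 = -√14562645/291042 + 12495 = 12495 - √14562645/291042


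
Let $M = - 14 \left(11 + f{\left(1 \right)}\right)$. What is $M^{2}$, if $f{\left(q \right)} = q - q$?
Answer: $23716$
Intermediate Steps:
$f{\left(q \right)} = 0$
$M = -154$ ($M = - 14 \left(11 + 0\right) = \left(-14\right) 11 = -154$)
$M^{2} = \left(-154\right)^{2} = 23716$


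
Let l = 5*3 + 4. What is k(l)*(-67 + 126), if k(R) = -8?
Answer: -472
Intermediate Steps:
l = 19 (l = 15 + 4 = 19)
k(l)*(-67 + 126) = -8*(-67 + 126) = -8*59 = -472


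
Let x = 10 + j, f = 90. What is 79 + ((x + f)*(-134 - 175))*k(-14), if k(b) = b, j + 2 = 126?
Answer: 969103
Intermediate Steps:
j = 124 (j = -2 + 126 = 124)
x = 134 (x = 10 + 124 = 134)
79 + ((x + f)*(-134 - 175))*k(-14) = 79 + ((134 + 90)*(-134 - 175))*(-14) = 79 + (224*(-309))*(-14) = 79 - 69216*(-14) = 79 + 969024 = 969103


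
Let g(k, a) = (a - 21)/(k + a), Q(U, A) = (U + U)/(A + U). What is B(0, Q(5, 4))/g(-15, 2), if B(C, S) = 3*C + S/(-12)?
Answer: -65/1026 ≈ -0.063353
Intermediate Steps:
Q(U, A) = 2*U/(A + U) (Q(U, A) = (2*U)/(A + U) = 2*U/(A + U))
B(C, S) = 3*C - S/12
g(k, a) = (-21 + a)/(a + k)
B(0, Q(5, 4))/g(-15, 2) = (3*0 - 5/(6*(4 + 5)))/(((-21 + 2)/(2 - 15))) = (0 - 5/(6*9))/((-19/(-13))) = (0 - 5/(6*9))/((-1/13*(-19))) = (0 - 1/12*10/9)/(19/13) = (0 - 5/54)*(13/19) = -5/54*13/19 = -65/1026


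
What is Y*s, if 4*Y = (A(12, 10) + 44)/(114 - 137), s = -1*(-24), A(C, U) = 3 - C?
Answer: -210/23 ≈ -9.1304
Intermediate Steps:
s = 24
Y = -35/92 (Y = (((3 - 1*12) + 44)/(114 - 137))/4 = (((3 - 12) + 44)/(-23))/4 = ((-9 + 44)*(-1/23))/4 = (35*(-1/23))/4 = (¼)*(-35/23) = -35/92 ≈ -0.38043)
Y*s = -35/92*24 = -210/23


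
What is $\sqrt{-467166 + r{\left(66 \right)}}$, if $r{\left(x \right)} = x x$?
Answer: $i \sqrt{462810} \approx 680.3 i$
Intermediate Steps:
$r{\left(x \right)} = x^{2}$
$\sqrt{-467166 + r{\left(66 \right)}} = \sqrt{-467166 + 66^{2}} = \sqrt{-467166 + 4356} = \sqrt{-462810} = i \sqrt{462810}$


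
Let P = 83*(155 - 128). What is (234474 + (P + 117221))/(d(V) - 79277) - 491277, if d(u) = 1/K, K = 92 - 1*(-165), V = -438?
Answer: -2502365229907/5093547 ≈ -4.9128e+5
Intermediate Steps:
K = 257 (K = 92 + 165 = 257)
P = 2241 (P = 83*27 = 2241)
d(u) = 1/257
(234474 + (P + 117221))/(d(V) - 79277) - 491277 = (234474 + (2241 + 117221))/(1/257 - 79277) - 491277 = (234474 + 119462)/(-20374188/257) - 491277 = 353936*(-257/20374188) - 491277 = -22740388/5093547 - 491277 = -2502365229907/5093547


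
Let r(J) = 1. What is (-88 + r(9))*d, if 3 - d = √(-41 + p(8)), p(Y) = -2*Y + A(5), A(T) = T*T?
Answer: -261 + 348*I*√2 ≈ -261.0 + 492.15*I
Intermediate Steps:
A(T) = T²
p(Y) = 25 - 2*Y (p(Y) = -2*Y + 5² = -2*Y + 25 = 25 - 2*Y)
d = 3 - 4*I*√2 (d = 3 - √(-41 + (25 - 2*8)) = 3 - √(-41 + (25 - 16)) = 3 - √(-41 + 9) = 3 - √(-32) = 3 - 4*I*√2 ≈ 3.0 - 5.6569*I)
(-88 + r(9))*d = (-88 + 1)*(3 - 4*I*√2) = -87*(3 - 4*I*√2) = -261 + 348*I*√2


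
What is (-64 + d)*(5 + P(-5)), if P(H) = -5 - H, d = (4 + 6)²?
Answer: 180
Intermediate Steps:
d = 100 (d = 10² = 100)
(-64 + d)*(5 + P(-5)) = (-64 + 100)*(5 + (-5 - 1*(-5))) = 36*(5 + (-5 + 5)) = 36*(5 + 0) = 36*5 = 180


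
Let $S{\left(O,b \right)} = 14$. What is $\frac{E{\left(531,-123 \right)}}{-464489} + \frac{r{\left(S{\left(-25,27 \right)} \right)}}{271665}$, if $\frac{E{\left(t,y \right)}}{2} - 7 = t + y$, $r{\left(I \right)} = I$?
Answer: $- \frac{218979104}{126185404185} \approx -0.0017354$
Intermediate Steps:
$E{\left(t,y \right)} = 14 + 2 t + 2 y$ ($E{\left(t,y \right)} = 14 + 2 \left(t + y\right) = 14 + \left(2 t + 2 y\right) = 14 + 2 t + 2 y$)
$\frac{E{\left(531,-123 \right)}}{-464489} + \frac{r{\left(S{\left(-25,27 \right)} \right)}}{271665} = \frac{14 + 2 \cdot 531 + 2 \left(-123\right)}{-464489} + \frac{14}{271665} = \left(14 + 1062 - 246\right) \left(- \frac{1}{464489}\right) + 14 \cdot \frac{1}{271665} = 830 \left(- \frac{1}{464489}\right) + \frac{14}{271665} = - \frac{830}{464489} + \frac{14}{271665} = - \frac{218979104}{126185404185}$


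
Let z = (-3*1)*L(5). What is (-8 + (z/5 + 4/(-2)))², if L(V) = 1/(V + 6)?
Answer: 305809/3025 ≈ 101.09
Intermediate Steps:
L(V) = 1/(6 + V)
z = -3/11 (z = (-3*1)/(6 + 5) = -3/11 ≈ -0.27273)
(-8 + (z/5 + 4/(-2)))² = (-8 + (-3/11/5 + 4/(-2)))² = (-8 + (-3/11*⅕ + 4*(-½)))² = (-8 + (-3/55 - 2))² = (-8 - 113/55)² = (-553/55)² = 305809/3025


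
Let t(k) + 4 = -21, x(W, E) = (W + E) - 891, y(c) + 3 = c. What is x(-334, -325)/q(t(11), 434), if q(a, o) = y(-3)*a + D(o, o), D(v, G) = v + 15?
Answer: -1550/599 ≈ -2.5876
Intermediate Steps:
y(c) = -3 + c
x(W, E) = -891 + E + W (x(W, E) = (E + W) - 891 = -891 + E + W)
t(k) = -25 (t(k) = -4 - 21 = -25)
D(v, G) = 15 + v
q(a, o) = 15 + o - 6*a (q(a, o) = (-3 - 3)*a + (15 + o) = -6*a + (15 + o) = 15 + o - 6*a)
x(-334, -325)/q(t(11), 434) = (-891 - 325 - 334)/(15 + 434 - 6*(-25)) = -1550/(15 + 434 + 150) = -1550/599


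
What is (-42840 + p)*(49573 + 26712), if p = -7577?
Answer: -3846060845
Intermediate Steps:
(-42840 + p)*(49573 + 26712) = (-42840 - 7577)*(49573 + 26712) = -50417*76285 = -3846060845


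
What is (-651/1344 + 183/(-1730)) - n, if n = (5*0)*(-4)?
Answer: -32671/55360 ≈ -0.59016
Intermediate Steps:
n = 0 (n = 0*(-4) = 0)
(-651/1344 + 183/(-1730)) - n = (-651/1344 + 183/(-1730)) - 1*0 = (-651*1/1344 + 183*(-1/1730)) + 0 = (-31/64 - 183/1730) + 0 = -32671/55360 + 0 = -32671/55360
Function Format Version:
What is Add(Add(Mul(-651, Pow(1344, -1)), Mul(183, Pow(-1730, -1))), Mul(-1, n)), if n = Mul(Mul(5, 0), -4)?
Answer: Rational(-32671, 55360) ≈ -0.59016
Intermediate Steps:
n = 0 (n = Mul(0, -4) = 0)
Add(Add(Mul(-651, Pow(1344, -1)), Mul(183, Pow(-1730, -1))), Mul(-1, n)) = Add(Add(Mul(-651, Pow(1344, -1)), Mul(183, Pow(-1730, -1))), Mul(-1, 0)) = Add(Add(Mul(-651, Rational(1, 1344)), Mul(183, Rational(-1, 1730))), 0) = Add(Add(Rational(-31, 64), Rational(-183, 1730)), 0) = Add(Rational(-32671, 55360), 0) = Rational(-32671, 55360)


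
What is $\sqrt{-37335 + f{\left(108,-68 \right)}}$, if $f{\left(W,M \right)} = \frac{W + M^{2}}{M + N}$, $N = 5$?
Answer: $\frac{i \sqrt{336691}}{3} \approx 193.42 i$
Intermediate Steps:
$f{\left(W,M \right)} = \frac{W + M^{2}}{5 + M}$ ($f{\left(W,M \right)} = \frac{W + M^{2}}{M + 5} = \frac{W + M^{2}}{5 + M}$)
$\sqrt{-37335 + f{\left(108,-68 \right)}} = \sqrt{-37335 + \frac{108 + \left(-68\right)^{2}}{5 - 68}} = \sqrt{-37335 + \frac{108 + 4624}{-63}} = \sqrt{-37335 - \frac{676}{9}} = \sqrt{- \frac{336691}{9}} = \frac{i \sqrt{336691}}{3}$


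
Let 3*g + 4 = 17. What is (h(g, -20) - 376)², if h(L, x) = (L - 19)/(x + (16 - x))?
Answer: 20457529/144 ≈ 1.4207e+5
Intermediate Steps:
g = 13/3 (g = -4/3 + (⅓)*17 = -4/3 + 17/3 = 13/3 ≈ 4.3333)
h(L, x) = -19/16 + L/16 (h(L, x) = (-19 + L)/16 = (-19 + L)*(1/16) = -19/16 + L/16)
(h(g, -20) - 376)² = ((-19/16 + (1/16)*(13/3)) - 376)² = ((-19/16 + 13/48) - 376)² = (-11/12 - 376)² = (-4523/12)² = 20457529/144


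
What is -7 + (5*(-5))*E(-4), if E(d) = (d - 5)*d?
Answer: -907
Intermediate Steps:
E(d) = d*(-5 + d) (E(d) = (-5 + d)*d = d*(-5 + d))
-7 + (5*(-5))*E(-4) = -7 + (5*(-5))*(-4*(-5 - 4)) = -7 - (-100)*(-9) = -7 - 25*36 = -7 - 900 = -907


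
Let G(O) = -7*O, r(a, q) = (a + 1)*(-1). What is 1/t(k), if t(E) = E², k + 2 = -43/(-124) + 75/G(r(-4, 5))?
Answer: 753424/20566225 ≈ 0.036634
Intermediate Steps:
r(a, q) = -1 - a (r(a, q) = (1 + a)*(-1) = -1 - a)
k = -4535/868 (k = -2 + (-43/(-124) + 75/((-7*(-1 - 1*(-4))))) = -2 + (-43*(-1/124) + 75/((-7*(-1 + 4)))) = -2 + (43/124 + 75/((-7*3))) = -2 + (43/124 + 75/(-21)) = -2 + (43/124 + 75*(-1/21)) = -2 + (43/124 - 25/7) = -2 - 2799/868 = -4535/868 ≈ -5.2247)
1/t(k) = 1/((-4535/868)²) = 1/(20566225/753424) = 753424/20566225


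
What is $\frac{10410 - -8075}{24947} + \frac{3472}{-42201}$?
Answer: $\frac{693469501}{1052788347} \approx 0.6587$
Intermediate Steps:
$\frac{10410 - -8075}{24947} + \frac{3472}{-42201} = \left(10410 + 8075\right) \frac{1}{24947} + 3472 \left(- \frac{1}{42201}\right) = 18485 \cdot \frac{1}{24947} - \frac{3472}{42201} = \frac{18485}{24947} - \frac{3472}{42201} = \frac{693469501}{1052788347}$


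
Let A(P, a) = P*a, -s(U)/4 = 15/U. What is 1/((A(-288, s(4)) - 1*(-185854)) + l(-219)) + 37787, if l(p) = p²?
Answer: 8998407246/238135 ≈ 37787.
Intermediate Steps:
s(U) = -60/U
1/((A(-288, s(4)) - 1*(-185854)) + l(-219)) + 37787 = 1/((-(-17280)/4 - 1*(-185854)) + (-219)²) + 37787 = 1/((-(-17280)/4 + 185854) + 47961) + 37787 = 1/((-288*(-15) + 185854) + 47961) + 37787 = 1/((4320 + 185854) + 47961) + 37787 = 1/(190174 + 47961) + 37787 = 1/238135 + 37787 = 8998407246/238135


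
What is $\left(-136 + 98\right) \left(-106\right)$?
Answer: $4028$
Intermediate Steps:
$\left(-136 + 98\right) \left(-106\right) = \left(-38\right) \left(-106\right) = 4028$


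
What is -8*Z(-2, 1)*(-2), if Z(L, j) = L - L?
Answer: 0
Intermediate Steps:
Z(L, j) = 0
-8*Z(-2, 1)*(-2) = -8*0*(-2) = 0*(-2) = 0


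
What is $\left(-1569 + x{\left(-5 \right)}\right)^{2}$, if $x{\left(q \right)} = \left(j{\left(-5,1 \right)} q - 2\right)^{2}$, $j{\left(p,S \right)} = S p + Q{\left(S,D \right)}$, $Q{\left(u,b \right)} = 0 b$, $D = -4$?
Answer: $1081600$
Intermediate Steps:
$Q{\left(u,b \right)} = 0$
$j{\left(p,S \right)} = S p$ ($j{\left(p,S \right)} = S p + 0 = S p$)
$x{\left(q \right)} = \left(-2 - 5 q\right)^{2}$ ($x{\left(q \right)} = \left(1 \left(-5\right) q - 2\right)^{2} = \left(- 5 q - 2\right)^{2} = \left(-2 - 5 q\right)^{2}$)
$\left(-1569 + x{\left(-5 \right)}\right)^{2} = \left(-1569 + \left(2 + 5 \left(-5\right)\right)^{2}\right)^{2} = \left(-1569 + \left(2 - 25\right)^{2}\right)^{2} = \left(-1569 + \left(-23\right)^{2}\right)^{2} = \left(-1569 + 529\right)^{2} = \left(-1040\right)^{2} = 1081600$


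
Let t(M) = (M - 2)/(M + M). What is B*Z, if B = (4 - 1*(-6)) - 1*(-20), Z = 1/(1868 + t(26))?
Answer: 39/2429 ≈ 0.016056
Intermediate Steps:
t(M) = (-2 + M)/(2*M) (t(M) = (-2 + M)/((2*M)) = (-2 + M)*(1/(2*M)) = (-2 + M)/(2*M))
Z = 13/24290 (Z = 1/(1868 + (1/2)*(-2 + 26)/26) = 1/(1868 + (1/2)*(1/26)*24) = 1/(1868 + 6/13) = 1/(24290/13) = 13/24290 ≈ 0.00053520)
B = 30 (B = (4 + 6) + 20 = 10 + 20 = 30)
B*Z = 30*(13/24290) = 39/2429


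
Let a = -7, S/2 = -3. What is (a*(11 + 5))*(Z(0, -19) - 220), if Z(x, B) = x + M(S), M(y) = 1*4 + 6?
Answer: 23520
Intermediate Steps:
S = -6 (S = 2*(-3) = -6)
M(y) = 10 (M(y) = 4 + 6 = 10)
Z(x, B) = 10 + x (Z(x, B) = x + 10 = 10 + x)
(a*(11 + 5))*(Z(0, -19) - 220) = (-7*(11 + 5))*((10 + 0) - 220) = (-7*16)*(10 - 220) = -112*(-210) = 23520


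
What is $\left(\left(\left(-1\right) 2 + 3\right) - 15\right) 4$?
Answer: $-56$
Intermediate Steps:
$\left(\left(\left(-1\right) 2 + 3\right) - 15\right) 4 = \left(\left(-2 + 3\right) - 15\right) 4 = \left(1 - 15\right) 4 = \left(-14\right) 4 = -56$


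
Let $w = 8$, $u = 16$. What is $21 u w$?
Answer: $2688$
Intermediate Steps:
$21 u w = 21 \cdot 16 \cdot 8 = 336 \cdot 8 = 2688$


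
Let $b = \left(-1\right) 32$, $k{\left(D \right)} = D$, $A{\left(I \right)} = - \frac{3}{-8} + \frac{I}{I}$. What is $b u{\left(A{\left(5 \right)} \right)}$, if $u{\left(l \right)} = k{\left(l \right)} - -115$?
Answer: $-3724$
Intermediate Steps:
$A{\left(I \right)} = \frac{11}{8}$ ($A{\left(I \right)} = \left(-3\right) \left(- \frac{1}{8}\right) + 1 = \frac{3}{8} + 1 = \frac{11}{8}$)
$b = -32$
$u{\left(l \right)} = 115 + l$ ($u{\left(l \right)} = l - -115 = l + 115 = 115 + l$)
$b u{\left(A{\left(5 \right)} \right)} = - 32 \left(115 + \frac{11}{8}\right) = \left(-32\right) \frac{931}{8} = -3724$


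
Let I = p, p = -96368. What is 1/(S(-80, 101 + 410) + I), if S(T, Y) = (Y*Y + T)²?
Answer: 1/68142307313 ≈ 1.4675e-11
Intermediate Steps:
S(T, Y) = (T + Y²)² (S(T, Y) = (Y² + T)² = (T + Y²)²)
I = -96368
1/(S(-80, 101 + 410) + I) = 1/((-80 + (101 + 410)²)² - 96368) = 1/((-80 + 511²)² - 96368) = 1/((-80 + 261121)² - 96368) = 1/(261041² - 96368) = 1/(68142403681 - 96368) = 1/68142307313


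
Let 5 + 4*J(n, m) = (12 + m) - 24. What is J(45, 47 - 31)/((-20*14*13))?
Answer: 1/14560 ≈ 6.8681e-5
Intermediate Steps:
J(n, m) = -17/4 + m/4 (J(n, m) = -5/4 + ((12 + m) - 24)/4 = -5/4 + (-12 + m)/4 = -5/4 + (-3 + m/4) = -17/4 + m/4)
J(45, 47 - 31)/((-20*14*13)) = (-17/4 + (47 - 31)/4)/((-20*14*13)) = (-17/4 + (¼)*16)/((-280*13)) = (-17/4 + 4)/(-3640) = -¼*(-1/3640) = 1/14560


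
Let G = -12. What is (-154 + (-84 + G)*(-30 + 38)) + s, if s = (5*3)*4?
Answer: -862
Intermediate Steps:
s = 60 (s = 15*4 = 60)
(-154 + (-84 + G)*(-30 + 38)) + s = (-154 + (-84 - 12)*(-30 + 38)) + 60 = (-154 - 96*8) + 60 = (-154 - 768) + 60 = -922 + 60 = -862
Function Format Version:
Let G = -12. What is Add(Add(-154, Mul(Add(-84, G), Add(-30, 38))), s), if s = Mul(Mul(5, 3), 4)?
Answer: -862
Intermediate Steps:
s = 60 (s = Mul(15, 4) = 60)
Add(Add(-154, Mul(Add(-84, G), Add(-30, 38))), s) = Add(Add(-154, Mul(Add(-84, -12), Add(-30, 38))), 60) = Add(Add(-154, Mul(-96, 8)), 60) = Add(Add(-154, -768), 60) = Add(-922, 60) = -862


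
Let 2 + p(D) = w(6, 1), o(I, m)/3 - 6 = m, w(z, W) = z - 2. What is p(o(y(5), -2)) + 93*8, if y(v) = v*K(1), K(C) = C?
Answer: 746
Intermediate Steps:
y(v) = v (y(v) = v*1 = v)
w(z, W) = -2 + z
o(I, m) = 18 + 3*m
p(D) = 2 (p(D) = -2 + (-2 + 6) = -2 + 4 = 2)
p(o(y(5), -2)) + 93*8 = 2 + 93*8 = 2 + 744 = 746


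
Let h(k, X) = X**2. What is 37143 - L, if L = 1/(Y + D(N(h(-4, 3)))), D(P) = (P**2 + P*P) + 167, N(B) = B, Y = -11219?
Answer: 404487271/10890 ≈ 37143.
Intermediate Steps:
D(P) = 167 + 2*P**2 (D(P) = (P**2 + P**2) + 167 = 2*P**2 + 167 = 167 + 2*P**2)
L = -1/10890 (L = 1/(-11219 + (167 + 2*(3**2)**2)) = 1/(-11219 + (167 + 2*9**2)) = 1/(-11219 + (167 + 2*81)) = 1/(-11219 + (167 + 162)) = 1/(-11219 + 329) = 1/(-10890) = -1/10890 ≈ -9.1827e-5)
37143 - L = 37143 - 1*(-1/10890) = 37143 + 1/10890 = 404487271/10890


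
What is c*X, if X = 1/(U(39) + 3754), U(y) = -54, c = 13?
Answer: 13/3700 ≈ 0.0035135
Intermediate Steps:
X = 1/3700 (X = 1/(-54 + 3754) = 1/3700 ≈ 0.00027027)
c*X = 13*(1/3700) = 13/3700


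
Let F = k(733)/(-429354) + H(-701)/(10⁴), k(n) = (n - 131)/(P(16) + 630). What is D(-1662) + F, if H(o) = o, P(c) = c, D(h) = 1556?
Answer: 1078892231444629/693406710000 ≈ 1555.9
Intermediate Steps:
k(n) = -131/646 + n/646 (k(n) = (n - 131)/(16 + 630) = (-131 + n)/646 = (-131 + n)*(1/646) = -131/646 + n/646)
F = -48609315371/693406710000 (F = (-131/646 + (1/646)*733)/(-429354) - 701/(10⁴) = (-131/646 + 733/646)*(-1/429354) - 701/10000 = (301/323)*(-1/429354) - 701*1/10000 = -301/138681342 - 701/10000 = -48609315371/693406710000 ≈ -0.070102)
D(-1662) + F = 1556 - 48609315371/693406710000 = 1078892231444629/693406710000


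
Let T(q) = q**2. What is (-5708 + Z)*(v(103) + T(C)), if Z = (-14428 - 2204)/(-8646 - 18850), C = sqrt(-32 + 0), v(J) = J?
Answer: -198965501/491 ≈ -4.0523e+5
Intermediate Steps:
C = 4*I*sqrt(2) (C = sqrt(-32) = 4*I*sqrt(2) ≈ 5.6569*I)
Z = 297/491 (Z = -16632/(-27496) = -16632*(-1/27496) = 297/491 ≈ 0.60489)
(-5708 + Z)*(v(103) + T(C)) = (-5708 + 297/491)*(103 + (4*I*sqrt(2))**2) = -2802331*(103 - 32)/491 = -2802331/491*71 = -198965501/491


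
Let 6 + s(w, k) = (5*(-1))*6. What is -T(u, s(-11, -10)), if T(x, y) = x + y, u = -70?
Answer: 106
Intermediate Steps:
s(w, k) = -36 (s(w, k) = -6 + (5*(-1))*6 = -6 - 5*6 = -6 - 30 = -36)
-T(u, s(-11, -10)) = -(-70 - 36) = -1*(-106) = 106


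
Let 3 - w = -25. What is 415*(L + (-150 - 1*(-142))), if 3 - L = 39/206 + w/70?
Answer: -477831/206 ≈ -2319.6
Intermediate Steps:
w = 28 (w = 3 - 1*(-25) = 3 + 25 = 28)
L = 2483/1030 (L = 3 - (39/206 + 28/70) = 3 - (39*(1/206) + 28*(1/70)) = 3 - (39/206 + 2/5) = 3 - 1*607/1030 = 3 - 607/1030 = 2483/1030 ≈ 2.4107)
415*(L + (-150 - 1*(-142))) = 415*(2483/1030 + (-150 - 1*(-142))) = 415*(2483/1030 + (-150 + 142)) = 415*(2483/1030 - 8) = 415*(-5757/1030) = -477831/206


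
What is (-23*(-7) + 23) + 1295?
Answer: 1479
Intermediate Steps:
(-23*(-7) + 23) + 1295 = (161 + 23) + 1295 = 184 + 1295 = 1479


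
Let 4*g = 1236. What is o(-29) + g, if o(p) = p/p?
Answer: 310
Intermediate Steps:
o(p) = 1
g = 309 (g = (¼)*1236 = 309)
o(-29) + g = 1 + 309 = 310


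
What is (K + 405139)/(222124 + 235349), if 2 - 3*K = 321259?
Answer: 894160/1372419 ≈ 0.65152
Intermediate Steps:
K = -321257/3 (K = 2/3 - 1/3*321259 = 2/3 - 321259/3 = -321257/3 ≈ -1.0709e+5)
(K + 405139)/(222124 + 235349) = (-321257/3 + 405139)/(222124 + 235349) = (894160/3)/457473 = (894160/3)*(1/457473) = 894160/1372419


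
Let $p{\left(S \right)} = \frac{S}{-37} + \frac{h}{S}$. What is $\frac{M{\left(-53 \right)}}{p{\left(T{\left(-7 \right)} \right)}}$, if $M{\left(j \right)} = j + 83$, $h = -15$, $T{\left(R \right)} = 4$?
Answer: $- \frac{4440}{571} \approx -7.7758$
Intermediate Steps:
$M{\left(j \right)} = 83 + j$
$p{\left(S \right)} = - \frac{15}{S} - \frac{S}{37}$ ($p{\left(S \right)} = \frac{S}{-37} - \frac{15}{S} = S \left(- \frac{1}{37}\right) - \frac{15}{S} = - \frac{S}{37} - \frac{15}{S} = - \frac{15}{S} - \frac{S}{37}$)
$\frac{M{\left(-53 \right)}}{p{\left(T{\left(-7 \right)} \right)}} = \frac{83 - 53}{- \frac{15}{4} - \frac{4}{37}} = \frac{30}{\left(-15\right) \frac{1}{4} - \frac{4}{37}} = \frac{30}{- \frac{15}{4} - \frac{4}{37}} = \frac{30}{- \frac{571}{148}} = 30 \left(- \frac{148}{571}\right) = - \frac{4440}{571}$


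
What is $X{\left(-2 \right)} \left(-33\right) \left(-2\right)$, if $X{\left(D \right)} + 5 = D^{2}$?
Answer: $-66$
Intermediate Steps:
$X{\left(D \right)} = -5 + D^{2}$
$X{\left(-2 \right)} \left(-33\right) \left(-2\right) = \left(-5 + \left(-2\right)^{2}\right) \left(-33\right) \left(-2\right) = \left(-5 + 4\right) \left(-33\right) \left(-2\right) = \left(-1\right) \left(-33\right) \left(-2\right) = 33 \left(-2\right) = -66$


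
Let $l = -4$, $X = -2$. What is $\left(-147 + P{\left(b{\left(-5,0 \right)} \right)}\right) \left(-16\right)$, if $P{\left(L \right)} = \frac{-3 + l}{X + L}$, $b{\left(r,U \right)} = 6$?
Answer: $2380$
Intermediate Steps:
$P{\left(L \right)} = - \frac{7}{-2 + L}$ ($P{\left(L \right)} = \frac{-3 - 4}{-2 + L} = - \frac{7}{-2 + L}$)
$\left(-147 + P{\left(b{\left(-5,0 \right)} \right)}\right) \left(-16\right) = \left(-147 - \frac{7}{-2 + 6}\right) \left(-16\right) = \left(-147 - \frac{7}{4}\right) \left(-16\right) = \left(- \frac{595}{4}\right) \left(-16\right) = 2380$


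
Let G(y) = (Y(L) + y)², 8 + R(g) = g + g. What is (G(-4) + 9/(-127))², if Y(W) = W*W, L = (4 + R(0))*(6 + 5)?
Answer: 224716992441611121/16129 ≈ 1.3932e+13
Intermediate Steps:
R(g) = -8 + 2*g (R(g) = -8 + (g + g) = -8 + 2*g)
L = -44 (L = (4 + (-8 + 2*0))*(6 + 5) = (4 + (-8 + 0))*11 = (4 - 8)*11 = -4*11 = -44)
Y(W) = W²
G(y) = (1936 + y)² (G(y) = ((-44)² + y)² = (1936 + y)²)
(G(-4) + 9/(-127))² = ((1936 - 4)² + 9/(-127))² = (1932² + 9*(-1/127))² = (3732624 - 9/127)² = (474043239/127)² = 224716992441611121/16129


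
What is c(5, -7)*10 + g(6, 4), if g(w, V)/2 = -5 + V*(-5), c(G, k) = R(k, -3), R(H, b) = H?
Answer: -120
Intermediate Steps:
c(G, k) = k
g(w, V) = -10 - 10*V (g(w, V) = 2*(-5 + V*(-5)) = 2*(-5 - 5*V) = -10 - 10*V)
c(5, -7)*10 + g(6, 4) = -7*10 + (-10 - 10*4) = -70 + (-10 - 40) = -70 - 50 = -120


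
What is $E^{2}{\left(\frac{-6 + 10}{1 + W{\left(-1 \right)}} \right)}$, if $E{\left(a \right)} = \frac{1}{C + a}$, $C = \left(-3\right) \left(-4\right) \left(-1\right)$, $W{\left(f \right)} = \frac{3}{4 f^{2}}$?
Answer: $\frac{49}{4624} \approx 0.010597$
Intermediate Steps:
$W{\left(f \right)} = \frac{3}{4 f^{2}}$ ($W{\left(f \right)} = 3 \frac{1}{4 f^{2}} = \frac{3}{4 f^{2}}$)
$C = -12$ ($C = 12 \left(-1\right) = -12$)
$E{\left(a \right)} = \frac{1}{-12 + a}$
$E^{2}{\left(\frac{-6 + 10}{1 + W{\left(-1 \right)}} \right)} = \left(\frac{1}{-12 + \frac{-6 + 10}{1 + \frac{3}{4 \cdot 1}}}\right)^{2} = \left(\frac{1}{-12 + \frac{4}{1 + \frac{3}{4} \cdot 1}}\right)^{2} = \left(\frac{1}{-12 + \frac{4}{1 + \frac{3}{4}}}\right)^{2} = \left(\frac{1}{-12 + \frac{4}{\frac{7}{4}}}\right)^{2} = \left(\frac{1}{-12 + 4 \cdot \frac{4}{7}}\right)^{2} = \left(\frac{1}{-12 + \frac{16}{7}}\right)^{2} = \left(\frac{1}{- \frac{68}{7}}\right)^{2} = \left(- \frac{7}{68}\right)^{2} = \frac{49}{4624}$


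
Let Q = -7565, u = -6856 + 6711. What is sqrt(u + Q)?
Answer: I*sqrt(7710) ≈ 87.807*I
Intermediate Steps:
u = -145
sqrt(u + Q) = sqrt(-145 - 7565) = sqrt(-7710) = I*sqrt(7710)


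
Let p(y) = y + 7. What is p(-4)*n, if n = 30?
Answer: 90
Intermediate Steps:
p(y) = 7 + y
p(-4)*n = (7 - 4)*30 = 3*30 = 90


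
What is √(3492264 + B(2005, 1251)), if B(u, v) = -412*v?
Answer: 2*√744213 ≈ 1725.4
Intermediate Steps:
√(3492264 + B(2005, 1251)) = √(3492264 - 412*1251) = √(3492264 - 515412) = √2976852 = 2*√744213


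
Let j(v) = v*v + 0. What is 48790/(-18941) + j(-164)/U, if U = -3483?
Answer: -679372706/65971503 ≈ -10.298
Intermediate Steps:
j(v) = v² (j(v) = v² + 0 = v²)
48790/(-18941) + j(-164)/U = 48790/(-18941) + (-164)²/(-3483) = 48790*(-1/18941) + 26896*(-1/3483) = -48790/18941 - 26896/3483 = -679372706/65971503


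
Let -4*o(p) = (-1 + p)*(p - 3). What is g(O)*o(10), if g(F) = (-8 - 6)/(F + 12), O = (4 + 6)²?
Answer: 63/32 ≈ 1.9688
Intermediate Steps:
O = 100 (O = 10² = 100)
o(p) = -(-1 + p)*(-3 + p)/4 (o(p) = -(-1 + p)*(p - 3)/4 = -(-1 + p)*(-3 + p)/4)
g(F) = -14/(12 + F)
g(O)*o(10) = (-14/(12 + 100))*(-¾ + 10 - ¼*10²) = (-14/112)*(-¾ + 10 - ¼*100) = (-14*1/112)*(-¾ + 10 - 25) = -⅛*(-63/4) = 63/32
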